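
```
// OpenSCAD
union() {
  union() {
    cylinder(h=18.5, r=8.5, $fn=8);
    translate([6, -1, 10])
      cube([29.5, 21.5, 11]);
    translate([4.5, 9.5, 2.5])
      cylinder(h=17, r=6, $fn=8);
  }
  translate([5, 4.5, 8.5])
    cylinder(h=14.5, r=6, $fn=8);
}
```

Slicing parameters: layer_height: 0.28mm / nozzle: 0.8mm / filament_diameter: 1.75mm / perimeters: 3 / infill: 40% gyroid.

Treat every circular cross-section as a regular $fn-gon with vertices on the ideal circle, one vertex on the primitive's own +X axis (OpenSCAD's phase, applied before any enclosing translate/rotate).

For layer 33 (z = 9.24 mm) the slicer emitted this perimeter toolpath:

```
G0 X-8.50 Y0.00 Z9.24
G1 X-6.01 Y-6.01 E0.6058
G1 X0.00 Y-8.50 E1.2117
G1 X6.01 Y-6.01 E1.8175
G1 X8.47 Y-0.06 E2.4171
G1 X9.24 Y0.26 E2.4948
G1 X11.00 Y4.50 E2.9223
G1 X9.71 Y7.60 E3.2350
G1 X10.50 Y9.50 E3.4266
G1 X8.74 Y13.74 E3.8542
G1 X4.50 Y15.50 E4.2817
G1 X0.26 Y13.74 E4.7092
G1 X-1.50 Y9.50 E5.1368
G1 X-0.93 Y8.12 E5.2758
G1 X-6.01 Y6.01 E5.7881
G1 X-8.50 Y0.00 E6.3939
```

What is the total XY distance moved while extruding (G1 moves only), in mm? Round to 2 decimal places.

68.66 mm

Sum the Euclidean lengths of each G1 segment: total = 68.66 mm.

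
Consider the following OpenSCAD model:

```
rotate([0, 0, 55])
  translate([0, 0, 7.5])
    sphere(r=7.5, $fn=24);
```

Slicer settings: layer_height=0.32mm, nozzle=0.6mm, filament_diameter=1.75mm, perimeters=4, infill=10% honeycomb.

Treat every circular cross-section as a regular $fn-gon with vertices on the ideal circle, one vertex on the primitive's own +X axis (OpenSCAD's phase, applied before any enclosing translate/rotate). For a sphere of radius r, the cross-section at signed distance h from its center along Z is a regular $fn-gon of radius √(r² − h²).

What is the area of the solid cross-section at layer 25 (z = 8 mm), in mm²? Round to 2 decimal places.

173.93 mm²

At z = 8 mm: the r=7.5 sphere slices to a regular 24-gon of circumradius 7.483 (√(r²−h²) with h=0.5 from center) (area = (24/2)·7.483²·sin(360°/24) = 173.93 mm²); (rotated 55° about Z; rotation is an isometry so areas/perimeters/island counts are preserved). Overall, the cross-section is a single solid region. Net area = 173.93 mm².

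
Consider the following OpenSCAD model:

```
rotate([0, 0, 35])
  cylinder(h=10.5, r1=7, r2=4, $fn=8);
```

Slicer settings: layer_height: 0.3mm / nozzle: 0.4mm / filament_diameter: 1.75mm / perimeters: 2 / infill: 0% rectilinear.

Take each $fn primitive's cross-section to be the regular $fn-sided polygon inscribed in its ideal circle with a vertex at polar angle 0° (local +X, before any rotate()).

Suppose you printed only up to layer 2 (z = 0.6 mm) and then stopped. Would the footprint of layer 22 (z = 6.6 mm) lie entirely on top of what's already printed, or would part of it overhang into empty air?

entirely on top

Compare the two slices. At z = 0.6: the cone (r1=7→r2=4) has section circumradius 6.829 here — a regular 8-gon (area = (8/2)·6.829²·sin(360°/8) = 131.89 mm²); (rotated 35° about Z; rotation is an isometry so areas/perimeters/island counts are preserved). At z = 6.6: the cone (r1=7→r2=4) has section circumradius 5.114 here — a regular 8-gon (area = (8/2)·5.114²·sin(360°/8) = 73.98 mm²); (whole slice rotated 35° about Z — lengths, areas and connectivity unchanged). Checking containment: the cross-section at z = 6.6 is a subset of the cross-section at z = 0.6.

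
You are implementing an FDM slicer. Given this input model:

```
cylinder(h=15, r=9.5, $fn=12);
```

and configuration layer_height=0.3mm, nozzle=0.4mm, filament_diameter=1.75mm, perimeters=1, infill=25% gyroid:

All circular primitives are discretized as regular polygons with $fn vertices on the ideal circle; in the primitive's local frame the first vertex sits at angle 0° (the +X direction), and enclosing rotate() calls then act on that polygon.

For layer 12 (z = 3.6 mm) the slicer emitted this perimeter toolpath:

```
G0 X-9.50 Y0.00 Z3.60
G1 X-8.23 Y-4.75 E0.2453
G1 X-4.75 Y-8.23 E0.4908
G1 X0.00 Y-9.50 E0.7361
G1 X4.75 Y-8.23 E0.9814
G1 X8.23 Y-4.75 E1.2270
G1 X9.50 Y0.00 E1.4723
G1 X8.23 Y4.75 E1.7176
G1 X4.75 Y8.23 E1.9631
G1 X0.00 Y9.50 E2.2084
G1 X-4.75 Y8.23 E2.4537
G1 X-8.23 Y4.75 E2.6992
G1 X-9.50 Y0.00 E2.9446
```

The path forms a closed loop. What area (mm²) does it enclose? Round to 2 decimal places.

Apply the shoelace formula to the sequence of (X, Y) vertices; enclosed area = 270.84 mm².

270.84 mm²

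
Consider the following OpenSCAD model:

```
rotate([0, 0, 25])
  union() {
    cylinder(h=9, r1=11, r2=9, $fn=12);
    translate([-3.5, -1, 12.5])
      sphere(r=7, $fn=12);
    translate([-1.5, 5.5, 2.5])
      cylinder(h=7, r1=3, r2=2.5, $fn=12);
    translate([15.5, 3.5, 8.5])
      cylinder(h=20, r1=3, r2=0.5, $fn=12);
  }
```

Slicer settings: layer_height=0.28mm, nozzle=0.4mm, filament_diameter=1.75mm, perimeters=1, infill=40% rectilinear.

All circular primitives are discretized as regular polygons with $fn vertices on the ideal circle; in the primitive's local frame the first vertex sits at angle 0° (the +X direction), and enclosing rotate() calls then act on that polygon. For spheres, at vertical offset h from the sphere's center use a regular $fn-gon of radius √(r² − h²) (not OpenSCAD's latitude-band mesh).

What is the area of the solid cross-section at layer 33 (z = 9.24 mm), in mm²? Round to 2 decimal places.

At z = 9.24 mm: the cone does not reach this height (z outside [0, 9]); the sphere at (-3.5, -1): section is a regular 12-gon, circumradius = √(r²−h²) = √(7²−3.26²) = 6.195 (area = (12/2)·6.195²·sin(360°/12) = 115.12 mm²); the cone at (-1.5, 5.5) contributes a regular 12-gon of circumradius 2.519 (interpolated between r1=3 and r2=2.5 at t=0.963) (area = (12/2)·2.519²·sin(360°/12) = 19.03 mm²); the cone at (15.5, 3.5) (r1=3→r2=0.5) has section circumradius 2.907 here — a regular 12-gon (area = (12/2)·2.907²·sin(360°/12) = 25.36 mm²); Combining (union): the regions partially overlap — summed areas 159.51 mm² minus the doubly-counted overlap 5.31 mm² gives 154.19 mm² — area = 154.19 mm²; (whole slice rotated 25° about Z — lengths, areas and connectivity unchanged). Overall, the cross-section has 2 separate islands. Net area = 154.19 mm².

154.19 mm²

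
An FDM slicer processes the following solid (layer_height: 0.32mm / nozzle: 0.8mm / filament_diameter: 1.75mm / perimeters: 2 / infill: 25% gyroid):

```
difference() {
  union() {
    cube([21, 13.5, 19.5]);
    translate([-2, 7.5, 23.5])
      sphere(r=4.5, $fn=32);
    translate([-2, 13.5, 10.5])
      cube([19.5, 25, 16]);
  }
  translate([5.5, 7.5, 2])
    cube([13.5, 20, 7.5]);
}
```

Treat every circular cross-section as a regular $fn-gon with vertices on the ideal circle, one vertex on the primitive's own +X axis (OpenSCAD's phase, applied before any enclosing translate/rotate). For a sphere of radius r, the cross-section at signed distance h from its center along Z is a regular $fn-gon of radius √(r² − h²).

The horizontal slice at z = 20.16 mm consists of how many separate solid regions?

At z = 20.16 mm: the cube is not intersected at this z (z outside [0, 19.5]); the r=4.5 sphere at (-2, 7.5) slices to a regular 32-gon of circumradius 3.016 (√(r²−h²) with h=3.34 from center); the 19.5×25 cube at (-2, 13.5) contributes its full rectangle; Taking the union: the 2 present regions are separate (no shared area or edge), so areas and boundary lengths simply add and each stays a separate island — 2 connected regions; the cube at (5.5, 7.5) is absent (z outside [2, 9.5]); Subtracting the remaining from the first: none of the subtracted shapes is present at this height, so that combined region is unchanged — 2 connected regions. The result has 2 disconnected regions.

2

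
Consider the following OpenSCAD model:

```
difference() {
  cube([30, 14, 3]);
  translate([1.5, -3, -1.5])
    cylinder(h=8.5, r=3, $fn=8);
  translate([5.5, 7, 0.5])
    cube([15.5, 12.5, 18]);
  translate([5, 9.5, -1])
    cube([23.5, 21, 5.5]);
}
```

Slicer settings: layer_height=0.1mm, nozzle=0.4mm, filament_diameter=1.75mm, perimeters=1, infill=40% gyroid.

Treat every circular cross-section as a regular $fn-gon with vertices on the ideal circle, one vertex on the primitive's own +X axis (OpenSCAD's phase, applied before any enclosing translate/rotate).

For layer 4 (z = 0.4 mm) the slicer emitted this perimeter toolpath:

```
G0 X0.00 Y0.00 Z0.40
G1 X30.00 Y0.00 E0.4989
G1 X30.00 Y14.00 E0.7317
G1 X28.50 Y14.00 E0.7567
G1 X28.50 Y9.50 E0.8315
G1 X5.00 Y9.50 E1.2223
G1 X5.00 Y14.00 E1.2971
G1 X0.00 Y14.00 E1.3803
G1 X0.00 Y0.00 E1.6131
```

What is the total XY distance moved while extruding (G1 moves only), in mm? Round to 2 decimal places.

97.00 mm

Sum the Euclidean lengths of each G1 segment: total = 97.00 mm.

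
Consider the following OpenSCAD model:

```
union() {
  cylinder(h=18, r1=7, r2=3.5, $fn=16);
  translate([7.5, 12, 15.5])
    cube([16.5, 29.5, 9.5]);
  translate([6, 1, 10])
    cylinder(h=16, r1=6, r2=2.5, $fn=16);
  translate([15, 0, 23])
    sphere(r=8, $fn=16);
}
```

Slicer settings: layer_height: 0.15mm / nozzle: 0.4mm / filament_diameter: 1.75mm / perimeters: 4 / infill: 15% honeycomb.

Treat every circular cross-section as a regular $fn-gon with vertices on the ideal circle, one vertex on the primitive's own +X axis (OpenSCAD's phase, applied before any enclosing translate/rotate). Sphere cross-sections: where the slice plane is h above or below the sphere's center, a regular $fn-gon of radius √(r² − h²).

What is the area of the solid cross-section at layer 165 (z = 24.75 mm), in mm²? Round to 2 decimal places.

At z = 24.75 mm: the cone is absent (z outside [0, 18]); the cube at (7.5, 12) (footprint 16.5×29.5) is included at this height (area 486.75 mm²); the cone at (6, 1) (r1=6→r2=2.5) has section circumradius 2.773 here — a regular 16-gon (area = (16/2)·2.773²·sin(360°/16) = 23.55 mm²); the sphere at (15, 0): section is a regular 16-gon, circumradius = √(r²−h²) = √(8²−1.75²) = 7.806 (area = (16/2)·7.806²·sin(360°/16) = 186.56 mm²); Taking the union: the regions partially overlap — summed areas 696.86 mm² minus the doubly-counted overlap 4.19 mm² gives 692.66 mm² — area = 692.66 mm². Overall, the cross-section has 2 separate islands. Net area = 692.66 mm².

692.66 mm²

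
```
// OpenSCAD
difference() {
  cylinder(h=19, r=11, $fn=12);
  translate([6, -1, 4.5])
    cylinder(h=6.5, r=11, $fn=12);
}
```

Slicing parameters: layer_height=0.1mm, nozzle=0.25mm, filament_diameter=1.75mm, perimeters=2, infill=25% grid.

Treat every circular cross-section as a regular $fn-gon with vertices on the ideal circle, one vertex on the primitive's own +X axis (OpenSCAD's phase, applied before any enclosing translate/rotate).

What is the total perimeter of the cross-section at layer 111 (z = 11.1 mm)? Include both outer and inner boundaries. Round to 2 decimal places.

68.33 mm

At z = 11.1 mm: the r=11 cylinder contributes a regular 12-gon of circumradius 11 (perimeter = 2·12·11.000·sin(180°/12) = 68.33 mm); the cylinder at (6, -1) does not reach this height (z outside [4.5, 11]); Taking the first minus the rest: none of the subtracted shapes is present at this height, so the r=11 cylinder is unchanged — boundary = 68.33 mm. Overall, the cross-section is a single solid region. Total boundary length (outer) = 68.33 mm.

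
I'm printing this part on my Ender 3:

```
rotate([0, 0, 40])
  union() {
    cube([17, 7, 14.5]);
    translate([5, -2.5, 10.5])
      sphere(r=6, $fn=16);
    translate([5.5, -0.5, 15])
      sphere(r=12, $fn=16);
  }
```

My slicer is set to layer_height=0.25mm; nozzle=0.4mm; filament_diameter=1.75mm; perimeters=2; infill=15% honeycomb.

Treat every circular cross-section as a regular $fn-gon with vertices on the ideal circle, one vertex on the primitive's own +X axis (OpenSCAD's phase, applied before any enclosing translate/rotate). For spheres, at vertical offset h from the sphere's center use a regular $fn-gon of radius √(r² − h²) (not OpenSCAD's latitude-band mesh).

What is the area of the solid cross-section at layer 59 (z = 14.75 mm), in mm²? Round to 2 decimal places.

440.66 mm²

At z = 14.75 mm: the cube does not reach this height (z outside [0, 14.5]); the r=6 sphere at (5, -2.5) contributes a regular 16-gon of circumradius √(6²−4.25²) = 4.235 (area = (16/2)·4.235²·sin(360°/16) = 54.92 mm²); the r=12 sphere at (5.5, -0.5) contributes a regular 16-gon of circumradius √(12²−0.25²) = 11.997 (area = (16/2)·11.997²·sin(360°/16) = 440.66 mm²); Combining (union): the r=6 sphere at (5, -2.5) lies entirely inside the r=12 sphere at (5.5, -0.5), so the union is just the r=12 sphere at (5.5, -0.5) — area = 440.66 mm²; (rotated 40° about Z; rotation is an isometry so areas/perimeters/island counts are preserved). Overall, the cross-section is a single solid region. Net area = 440.66 mm².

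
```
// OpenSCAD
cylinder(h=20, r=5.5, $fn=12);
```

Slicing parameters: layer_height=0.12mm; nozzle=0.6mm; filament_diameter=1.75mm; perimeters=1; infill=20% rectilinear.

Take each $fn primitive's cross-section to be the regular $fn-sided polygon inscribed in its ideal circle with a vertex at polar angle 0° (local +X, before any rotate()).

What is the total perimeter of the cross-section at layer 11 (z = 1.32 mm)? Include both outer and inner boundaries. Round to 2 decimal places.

34.16 mm

At z = 1.32 mm: the cylinder: section is a regular 12-gon, circumradius r=5.5 (perimeter = 2·12·5.500·sin(180°/12) = 34.16 mm). Overall, the cross-section is a single solid region. Total boundary length (outer) = 34.16 mm.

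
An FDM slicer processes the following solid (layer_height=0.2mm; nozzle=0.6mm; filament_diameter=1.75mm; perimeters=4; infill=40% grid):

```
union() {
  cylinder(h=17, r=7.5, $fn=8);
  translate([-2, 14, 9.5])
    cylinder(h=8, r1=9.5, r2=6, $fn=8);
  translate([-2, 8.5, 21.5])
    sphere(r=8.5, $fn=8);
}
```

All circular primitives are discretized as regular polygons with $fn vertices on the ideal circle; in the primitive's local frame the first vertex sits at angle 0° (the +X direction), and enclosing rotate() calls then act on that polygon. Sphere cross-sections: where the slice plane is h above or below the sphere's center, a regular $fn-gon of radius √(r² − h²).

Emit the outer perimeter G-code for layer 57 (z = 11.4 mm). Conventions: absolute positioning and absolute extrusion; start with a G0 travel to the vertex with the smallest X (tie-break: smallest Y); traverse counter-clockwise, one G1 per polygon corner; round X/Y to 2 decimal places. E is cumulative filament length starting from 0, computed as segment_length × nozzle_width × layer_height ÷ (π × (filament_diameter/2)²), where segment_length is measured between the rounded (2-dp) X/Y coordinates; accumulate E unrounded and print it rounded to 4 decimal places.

G0 X-10.67 Y14.00 Z11.40
G1 X-8.13 Y7.87 E0.3310
G1 X-3.62 Y6.00 E0.5746
G1 X-5.30 Y5.30 E0.6654
G1 X-7.50 Y0.00 E0.9517
G1 X-5.30 Y-5.30 E1.2380
G1 X0.00 Y-7.50 E1.5243
G1 X5.30 Y-5.30 E1.8106
G1 X7.50 Y0.00 E2.0969
G1 X5.30 Y5.30 E2.3832
G1 X1.62 Y6.83 E2.5820
G1 X4.13 Y7.87 E2.7176
G1 X6.67 Y14.00 E3.0486
G1 X4.13 Y20.13 E3.3796
G1 X-2.00 Y22.67 E3.7107
G1 X-8.13 Y20.13 E4.0417
G1 X-10.67 Y14.00 E4.3728

At z = 11.4 mm: the r=7.5 cylinder contributes a regular 8-gon of circumradius 7.5; the cone at (-2, 14) contributes a regular 8-gon of circumradius 8.669 (interpolated between r1=9.5 and r2=6 at t=0.238); the sphere at (-2, 8.5) is not intersected at this z (|z−center|=10.100 > r=8.5); Taking the union: the regions partially overlap (shared area 4.85 mm²), so overlapping operands fuse into one piece — 1 connected region. The outline is a single polygon with 16 vertices. Extrusion per mm of travel: 0.6 × 0.2 / (π × 0.875²) = 0.049890. Accumulating E over each segment gives final E = 4.3728.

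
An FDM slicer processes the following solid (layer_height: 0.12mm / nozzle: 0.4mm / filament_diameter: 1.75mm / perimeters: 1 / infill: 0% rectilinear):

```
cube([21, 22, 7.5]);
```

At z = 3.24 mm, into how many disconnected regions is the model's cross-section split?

At z = 3.24 mm: the cube is present — its section is the full 21×22 rectangle. The result has 1 disconnected region.

1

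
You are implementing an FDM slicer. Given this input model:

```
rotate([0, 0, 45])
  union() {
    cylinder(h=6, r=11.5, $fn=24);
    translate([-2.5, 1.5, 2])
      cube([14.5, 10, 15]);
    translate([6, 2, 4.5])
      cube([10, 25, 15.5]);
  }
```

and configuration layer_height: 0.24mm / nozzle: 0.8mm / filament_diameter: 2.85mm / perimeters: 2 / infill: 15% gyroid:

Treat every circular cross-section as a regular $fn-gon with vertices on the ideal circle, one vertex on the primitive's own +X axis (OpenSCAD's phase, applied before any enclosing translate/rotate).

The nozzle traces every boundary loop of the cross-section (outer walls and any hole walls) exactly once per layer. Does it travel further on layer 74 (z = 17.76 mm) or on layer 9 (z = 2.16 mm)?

layer 9 (z = 2.16 mm)

Layer 74 (z = 17.76): the cylinder is not intersected at this z (z outside [0, 6]); the cube at (-2.5, 1.5) is not intersected at this z (z outside [2, 17]); the 10×25 cube at (6, 2) contributes its full rectangle (perimeter 70.00 mm); Merging all regions: only the 10×25 cube at (6, 2) is present, so the union is just that shape — boundary = 70.00 mm; (whole slice rotated 45° about Z — lengths, areas and connectivity unchanged). So its perimeter = 70.00 mm. Layer 9 (z = 2.16): the r=11.5 cylinder gives a regular 24-gon of circumradius 11.5 (constant along its height) (perimeter = 2·24·11.500·sin(180°/24) = 72.05 mm); the 14.5×10 cube at (-2.5, 1.5) contributes its full rectangle (perimeter 49.00 mm); the cube at (6, 2) is absent (z outside [4.5, 20]); Combining (union): the regions partially overlap (shared area 110.17 mm²), so the edge portions inside another operand are dropped and the merged outline is re-measured after clipping — boundary = 78.56 mm; (rotated 45° about Z; rotation is an isometry so areas/perimeters/island counts are preserved). So its perimeter = 78.56 mm. Layer 9 is larger (78.56 vs 70.00 mm).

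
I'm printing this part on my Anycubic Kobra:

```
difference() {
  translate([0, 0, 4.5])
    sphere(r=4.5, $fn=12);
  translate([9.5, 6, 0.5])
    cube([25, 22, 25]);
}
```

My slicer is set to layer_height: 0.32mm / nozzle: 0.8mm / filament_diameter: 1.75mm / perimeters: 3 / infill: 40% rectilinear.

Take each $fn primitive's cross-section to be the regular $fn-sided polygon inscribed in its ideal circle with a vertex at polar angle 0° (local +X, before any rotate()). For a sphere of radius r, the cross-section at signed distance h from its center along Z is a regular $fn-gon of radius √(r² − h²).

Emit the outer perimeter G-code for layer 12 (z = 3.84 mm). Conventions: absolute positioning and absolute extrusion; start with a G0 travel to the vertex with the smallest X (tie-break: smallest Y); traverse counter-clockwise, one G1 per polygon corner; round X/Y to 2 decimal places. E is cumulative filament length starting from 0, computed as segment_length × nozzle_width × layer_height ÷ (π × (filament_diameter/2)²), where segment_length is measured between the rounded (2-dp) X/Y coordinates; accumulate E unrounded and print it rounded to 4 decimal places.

At z = 3.84 mm: the sphere: section is a regular 12-gon, circumradius = √(r²−h²) = √(4.5²−0.66²) = 4.451; the cube at (9.5, 6) is present — its section is the full 25×22 rectangle; Subtracting the remaining from the first: starting from the r=4.5 sphere, the 25×22 cube at (9.5, 6) misses the remaining region (no effect) — 1 connected region. The outline is a single polygon with 12 vertices. Extrusion per mm of travel: 0.8 × 0.32 / (π × 0.875²) = 0.106432. Accumulating E over each segment gives final E = 2.9416.

G0 X-4.45 Y0.00 Z3.84
G1 X-3.85 Y-2.23 E0.2458
G1 X-2.23 Y-3.85 E0.4896
G1 X0.00 Y-4.45 E0.7354
G1 X2.23 Y-3.85 E0.9812
G1 X3.85 Y-2.23 E1.2250
G1 X4.45 Y0.00 E1.4708
G1 X3.85 Y2.23 E1.7166
G1 X2.23 Y3.85 E1.9604
G1 X0.00 Y4.45 E2.2062
G1 X-2.23 Y3.85 E2.4520
G1 X-3.85 Y2.23 E2.6959
G1 X-4.45 Y0.00 E2.9416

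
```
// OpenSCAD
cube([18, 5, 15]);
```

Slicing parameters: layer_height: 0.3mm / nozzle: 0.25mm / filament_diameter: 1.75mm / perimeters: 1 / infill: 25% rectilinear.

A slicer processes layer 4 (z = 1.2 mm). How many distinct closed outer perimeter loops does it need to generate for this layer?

1

At z = 1.2 mm: the cube (footprint 18×5) is included at this height. The result has 1 disconnected region.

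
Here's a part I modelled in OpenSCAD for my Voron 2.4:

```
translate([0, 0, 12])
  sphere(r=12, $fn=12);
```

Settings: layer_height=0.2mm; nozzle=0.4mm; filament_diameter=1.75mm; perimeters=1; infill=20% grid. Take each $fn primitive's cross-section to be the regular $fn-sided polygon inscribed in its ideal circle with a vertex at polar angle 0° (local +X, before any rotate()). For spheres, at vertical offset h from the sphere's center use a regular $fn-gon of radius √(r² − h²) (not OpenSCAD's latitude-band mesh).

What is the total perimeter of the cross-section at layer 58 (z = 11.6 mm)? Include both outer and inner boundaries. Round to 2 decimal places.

74.50 mm

At z = 11.6 mm: the r=12 sphere slices to a regular 12-gon of circumradius 11.993 (√(r²−h²) with h=0.4 from center) (perimeter = 2·12·11.993·sin(180°/12) = 74.50 mm). Overall, the cross-section is a single solid region. Total boundary length (outer) = 74.50 mm.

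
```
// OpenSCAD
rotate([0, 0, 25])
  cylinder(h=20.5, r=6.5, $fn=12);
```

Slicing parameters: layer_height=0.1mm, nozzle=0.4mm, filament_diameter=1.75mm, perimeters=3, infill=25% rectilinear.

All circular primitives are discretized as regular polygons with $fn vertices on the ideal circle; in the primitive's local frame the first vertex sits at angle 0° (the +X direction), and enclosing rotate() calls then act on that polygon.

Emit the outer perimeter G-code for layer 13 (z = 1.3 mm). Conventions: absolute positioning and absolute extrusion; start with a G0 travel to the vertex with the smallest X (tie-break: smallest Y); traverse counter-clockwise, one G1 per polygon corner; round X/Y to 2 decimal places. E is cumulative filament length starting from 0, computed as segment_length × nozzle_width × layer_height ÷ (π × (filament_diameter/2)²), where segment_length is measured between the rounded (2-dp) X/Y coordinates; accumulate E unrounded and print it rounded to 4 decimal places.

At z = 1.3 mm: the cylinder: section is a regular 12-gon, circumradius r=6.5; (whole slice rotated 25° about Z — lengths, areas and connectivity unchanged). The outline is a single polygon with 12 vertices. Extrusion per mm of travel: 0.4 × 0.1 / (π × 0.875²) = 0.016630. Accumulating E over each segment gives final E = 0.6715.

G0 X-6.48 Y0.57 Z1.30
G1 X-5.89 Y-2.75 E0.0561
G1 X-3.73 Y-5.32 E0.1119
G1 X-0.57 Y-6.48 E0.1679
G1 X2.75 Y-5.89 E0.2240
G1 X5.32 Y-3.73 E0.2798
G1 X6.48 Y-0.57 E0.3358
G1 X5.89 Y2.75 E0.3918
G1 X3.73 Y5.32 E0.4477
G1 X0.57 Y6.48 E0.5037
G1 X-2.75 Y5.89 E0.5597
G1 X-5.32 Y3.73 E0.6156
G1 X-6.48 Y0.57 E0.6715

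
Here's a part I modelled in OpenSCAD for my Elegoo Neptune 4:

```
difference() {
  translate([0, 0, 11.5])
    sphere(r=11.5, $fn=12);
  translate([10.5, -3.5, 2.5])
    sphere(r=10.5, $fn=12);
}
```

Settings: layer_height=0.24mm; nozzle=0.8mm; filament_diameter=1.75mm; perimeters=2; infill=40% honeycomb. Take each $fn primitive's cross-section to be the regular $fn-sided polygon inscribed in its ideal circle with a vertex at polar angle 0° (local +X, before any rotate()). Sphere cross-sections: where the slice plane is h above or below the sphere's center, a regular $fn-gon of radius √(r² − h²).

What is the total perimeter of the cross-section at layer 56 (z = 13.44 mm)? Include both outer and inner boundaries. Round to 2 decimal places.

At z = 13.44 mm: the sphere: section is a regular 12-gon, circumradius = √(r²−h²) = √(11.5²−1.94²) = 11.335 (perimeter = 2·12·11.335·sin(180°/12) = 70.41 mm); the sphere at (10.5, -3.5) is absent (|z−center|=10.940 > r=10.5); Taking the first minus the rest: none of the subtracted shapes is present at this height, so the r=11.5 sphere is unchanged — boundary = 70.41 mm. Overall, the cross-section is a single solid region. Total boundary length (outer) = 70.41 mm.

70.41 mm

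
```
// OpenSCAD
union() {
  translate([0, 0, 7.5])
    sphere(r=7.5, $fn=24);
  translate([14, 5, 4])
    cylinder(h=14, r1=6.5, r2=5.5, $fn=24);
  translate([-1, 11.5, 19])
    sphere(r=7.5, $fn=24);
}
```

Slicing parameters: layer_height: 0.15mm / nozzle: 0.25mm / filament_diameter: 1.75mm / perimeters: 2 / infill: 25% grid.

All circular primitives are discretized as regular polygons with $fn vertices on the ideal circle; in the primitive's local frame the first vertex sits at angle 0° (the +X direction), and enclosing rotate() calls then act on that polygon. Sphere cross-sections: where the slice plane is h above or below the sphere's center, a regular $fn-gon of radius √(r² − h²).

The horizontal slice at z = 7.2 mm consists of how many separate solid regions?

2

At z = 7.2 mm: the r=7.5 sphere slices to a regular 24-gon of circumradius 7.494 (√(r²−h²) with h=0.3 from center); the cone at (14, 5) contributes a regular 24-gon of circumradius 6.271 (interpolated between r1=6.5 and r2=5.5 at t=0.229); the sphere at (-1, 11.5) is not intersected at this z (|z−center|=11.800 > r=7.5); Taking the union: the 2 present regions are separate (no shared area or edge), so areas and boundary lengths simply add and each stays a separate island — 2 connected regions. The result has 2 disconnected regions.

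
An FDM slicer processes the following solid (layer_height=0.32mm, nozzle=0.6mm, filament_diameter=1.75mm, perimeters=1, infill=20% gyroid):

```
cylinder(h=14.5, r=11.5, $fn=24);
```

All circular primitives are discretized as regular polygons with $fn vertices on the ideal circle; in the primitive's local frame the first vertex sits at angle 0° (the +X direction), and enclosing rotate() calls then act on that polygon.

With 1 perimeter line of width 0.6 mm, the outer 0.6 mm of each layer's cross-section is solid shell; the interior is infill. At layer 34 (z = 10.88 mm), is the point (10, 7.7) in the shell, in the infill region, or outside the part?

At z = 10.88 mm: the r=11.5 cylinder contributes a regular 24-gon of circumradius 11.5. Overall, the cross-section is a single solid region. The nearest boundary edge runs (9.96, 5.75)→(8.13, 8.13); distance from the point to it = 1.22 mm. The point is not inside any of the regions above, so it lies outside the cross-section (1.22 mm from the nearest boundary).

outside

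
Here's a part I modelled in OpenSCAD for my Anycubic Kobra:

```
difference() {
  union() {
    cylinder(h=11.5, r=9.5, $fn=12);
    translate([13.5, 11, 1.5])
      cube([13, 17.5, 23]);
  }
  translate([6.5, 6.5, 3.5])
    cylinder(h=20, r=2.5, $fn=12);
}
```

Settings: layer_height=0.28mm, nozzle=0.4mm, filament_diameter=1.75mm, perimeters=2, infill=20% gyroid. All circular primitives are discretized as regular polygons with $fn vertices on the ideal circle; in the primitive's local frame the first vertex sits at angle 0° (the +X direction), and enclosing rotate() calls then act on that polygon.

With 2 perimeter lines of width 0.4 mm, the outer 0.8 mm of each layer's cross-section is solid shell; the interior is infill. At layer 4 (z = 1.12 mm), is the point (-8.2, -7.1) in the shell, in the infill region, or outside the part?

outside

At z = 1.12 mm: the r=9.5 cylinder gives a regular 12-gon of circumradius 9.5 (constant along its height); the cube at (13.5, 11) is absent (z outside [1.5, 24.5]); Taking the union: only the r=9.5 cylinder is present, so the union is just that shape — 1 connected region; the cylinder at (6.5, 6.5) is not intersected at this z (z outside [3.5, 23.5]); Subtracting the remaining from the first: none of the subtracted shapes is present at this height, so the result so far is unchanged — 1 connected region. Overall, the cross-section is a single solid region. The nearest boundary edge runs (-8.23, -4.75)→(-4.75, -8.23); distance from the point to it = 1.64 mm. The point is not inside any of the regions above, so it lies outside the cross-section (1.64 mm from the nearest boundary).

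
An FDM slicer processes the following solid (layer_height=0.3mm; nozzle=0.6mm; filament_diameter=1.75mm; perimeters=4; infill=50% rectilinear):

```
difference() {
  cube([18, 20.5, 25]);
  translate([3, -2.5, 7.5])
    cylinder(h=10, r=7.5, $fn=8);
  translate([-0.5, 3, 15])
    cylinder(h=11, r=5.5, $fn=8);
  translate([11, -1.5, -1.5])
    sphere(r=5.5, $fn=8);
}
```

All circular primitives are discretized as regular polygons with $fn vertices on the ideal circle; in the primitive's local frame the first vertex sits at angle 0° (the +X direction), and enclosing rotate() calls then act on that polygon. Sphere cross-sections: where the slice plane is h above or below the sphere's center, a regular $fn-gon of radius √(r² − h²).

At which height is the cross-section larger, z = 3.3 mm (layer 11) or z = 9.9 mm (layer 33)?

Layer 11 (z = 3.3): the 18×20.5 cube contributes its full rectangle (area 369.00 mm²); the cylinder at (3, -2.5) is absent (z outside [7.5, 17.5]); the cylinder at (-0.5, 3) does not reach this height (z outside [15, 26]); the r=5.5 sphere at (11, -1.5) contributes a regular 8-gon of circumradius √(5.5²−4.8²) = 2.685 (area = (8/2)·2.685²·sin(360°/8) = 20.39 mm²); Subtracting the remaining from the first: starting from the 18×20.5 cube (369.00 mm²), the r=5.5 sphere at (11, -1.5) partially overlaps it — only the 3.07 mm² overlap (of its 20.39 mm²) is removed, clipping the outline — area = 365.93 mm². So its area = 365.93 mm². Layer 33 (z = 9.9): the cube is present — its section is the full 18×20.5 rectangle (area 369.00 mm²); the r=7.5 cylinder at (3, -2.5) contributes a regular 8-gon of circumradius 7.5 (area = (8/2)·7.500²·sin(360°/8) = 159.10 mm²); the cylinder at (-0.5, 3) is absent (z outside [15, 26]); the sphere at (11, -1.5) is absent (|z−center|=11.400 > r=5.5); Taking the first minus the rest: starting from the 18×20.5 cube (369.00 mm²), the r=7.5 cylinder at (3, -2.5) partially overlaps it — only the 35.46 mm² overlap (of its 159.10 mm²) is removed, clipping the outline — area = 333.54 mm². So its area = 333.54 mm². Layer 11 is larger (365.93 vs 333.54 mm²).

layer 11 (z = 3.3 mm)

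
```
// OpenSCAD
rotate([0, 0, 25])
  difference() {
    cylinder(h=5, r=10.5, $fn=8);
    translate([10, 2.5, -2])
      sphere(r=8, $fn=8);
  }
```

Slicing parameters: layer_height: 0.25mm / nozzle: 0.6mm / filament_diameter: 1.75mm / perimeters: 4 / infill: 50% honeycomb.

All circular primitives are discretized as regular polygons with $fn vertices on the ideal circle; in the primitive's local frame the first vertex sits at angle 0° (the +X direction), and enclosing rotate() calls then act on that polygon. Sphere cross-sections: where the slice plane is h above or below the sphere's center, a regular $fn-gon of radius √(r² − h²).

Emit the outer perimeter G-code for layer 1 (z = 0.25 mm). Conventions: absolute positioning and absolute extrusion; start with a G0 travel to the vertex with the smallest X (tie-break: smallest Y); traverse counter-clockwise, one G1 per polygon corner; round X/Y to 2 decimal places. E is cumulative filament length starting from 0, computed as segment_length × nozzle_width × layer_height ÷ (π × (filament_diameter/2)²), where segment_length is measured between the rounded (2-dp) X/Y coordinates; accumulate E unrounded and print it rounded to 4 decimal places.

At z = 0.25 mm: the r=10.5 cylinder contributes a regular 8-gon of circumradius 10.5; the r=8 sphere at (10, 2.5) slices to a regular 8-gon of circumradius 7.677 (√(r²−h²) with h=2.25 from center); After the difference (first − rest): starting from the r=10.5 cylinder, the r=8 sphere at (10, 2.5) partially overlaps it — only the 65.73 mm² overlap (of its 166.70 mm²) is removed, clipping the outline — 1 connected region; (rotated 25° about Z; rotation is an isometry so areas/perimeters/island counts are preserved). The outline is a single polygon with 11 vertices. Extrusion per mm of travel: 0.6 × 0.25 / (π × 0.875²) = 0.062363. Accumulating E over each segment gives final E = 4.1212.

G0 X-9.87 Y3.59 Z0.25
G1 X-9.52 Y-4.44 E0.5012
G1 X-3.59 Y-9.87 E1.0027
G1 X4.44 Y-9.52 E1.5039
G1 X9.87 Y-3.59 E2.0054
G1 X9.73 Y-0.53 E2.1964
G1 X5.38 Y-0.72 E2.4679
G1 X1.05 Y3.25 E2.8343
G1 X0.79 Y9.12 E3.2007
G1 X1.39 Y9.77 E3.2559
G1 X-4.44 Y9.52 E3.6198
G1 X-9.87 Y3.59 E4.1212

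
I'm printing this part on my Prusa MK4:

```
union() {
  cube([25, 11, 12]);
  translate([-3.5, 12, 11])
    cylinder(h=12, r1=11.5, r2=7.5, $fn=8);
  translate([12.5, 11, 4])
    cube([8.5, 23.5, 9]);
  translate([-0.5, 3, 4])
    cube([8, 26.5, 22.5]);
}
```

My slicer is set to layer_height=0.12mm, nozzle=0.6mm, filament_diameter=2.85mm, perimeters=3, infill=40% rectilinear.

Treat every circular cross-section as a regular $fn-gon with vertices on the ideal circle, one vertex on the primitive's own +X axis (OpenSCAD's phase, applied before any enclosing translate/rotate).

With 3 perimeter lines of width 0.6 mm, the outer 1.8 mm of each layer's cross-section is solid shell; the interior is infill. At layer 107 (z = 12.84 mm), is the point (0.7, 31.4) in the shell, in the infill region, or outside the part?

At z = 12.84 mm: the cube does not reach this height (z outside [0, 12]); the cone at (-3.5, 12) contributes a regular 8-gon of circumradius 10.887 (interpolated between r1=11.5 and r2=7.5 at t=0.153); the cube at (12.5, 11) is present — its section is the full 8.5×23.5 rectangle; the cube at (-0.5, 3) (footprint 8×26.5) is included at this height; Combining (union): the regions partially overlap (shared area 105.52 mm²), so overlapping operands fuse into one piece — 2 connected regions. Overall, the cross-section has 2 separate islands. The nearest boundary edge runs (-0.50, 29.50)→(7.50, 29.50); distance from the point to it = 1.90 mm. The point is not inside any of the regions above, so it lies outside the cross-section (1.90 mm from the nearest boundary).

outside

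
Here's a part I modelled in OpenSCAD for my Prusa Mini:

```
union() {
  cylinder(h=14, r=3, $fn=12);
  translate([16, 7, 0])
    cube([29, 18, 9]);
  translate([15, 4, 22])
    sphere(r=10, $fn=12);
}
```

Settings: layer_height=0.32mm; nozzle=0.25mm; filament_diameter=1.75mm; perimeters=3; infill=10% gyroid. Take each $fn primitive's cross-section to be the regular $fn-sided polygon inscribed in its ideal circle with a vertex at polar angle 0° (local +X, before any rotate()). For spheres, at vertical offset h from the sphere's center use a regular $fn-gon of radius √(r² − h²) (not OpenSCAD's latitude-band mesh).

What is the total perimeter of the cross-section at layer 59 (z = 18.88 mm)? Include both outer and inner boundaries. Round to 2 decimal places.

59.02 mm

At z = 18.88 mm: the cylinder does not reach this height (z outside [0, 14]); the cube at (16, 7) is absent (z outside [0, 9]); the r=10 sphere at (15, 4) slices to a regular 12-gon of circumradius 9.501 (√(r²−h²) with h=3.12 from center) (perimeter = 2·12·9.501·sin(180°/12) = 59.02 mm); Taking the union: only the r=10 sphere at (15, 4) is present, so the union is just that shape — boundary = 59.02 mm. Overall, the cross-section is a single solid region. Total boundary length (outer) = 59.02 mm.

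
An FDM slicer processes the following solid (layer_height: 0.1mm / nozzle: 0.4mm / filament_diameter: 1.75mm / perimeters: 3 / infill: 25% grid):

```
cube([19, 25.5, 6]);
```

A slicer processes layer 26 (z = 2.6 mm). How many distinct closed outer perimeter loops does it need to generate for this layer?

At z = 2.6 mm: the 19×25.5 cube contributes its full rectangle. The result has 1 disconnected region.

1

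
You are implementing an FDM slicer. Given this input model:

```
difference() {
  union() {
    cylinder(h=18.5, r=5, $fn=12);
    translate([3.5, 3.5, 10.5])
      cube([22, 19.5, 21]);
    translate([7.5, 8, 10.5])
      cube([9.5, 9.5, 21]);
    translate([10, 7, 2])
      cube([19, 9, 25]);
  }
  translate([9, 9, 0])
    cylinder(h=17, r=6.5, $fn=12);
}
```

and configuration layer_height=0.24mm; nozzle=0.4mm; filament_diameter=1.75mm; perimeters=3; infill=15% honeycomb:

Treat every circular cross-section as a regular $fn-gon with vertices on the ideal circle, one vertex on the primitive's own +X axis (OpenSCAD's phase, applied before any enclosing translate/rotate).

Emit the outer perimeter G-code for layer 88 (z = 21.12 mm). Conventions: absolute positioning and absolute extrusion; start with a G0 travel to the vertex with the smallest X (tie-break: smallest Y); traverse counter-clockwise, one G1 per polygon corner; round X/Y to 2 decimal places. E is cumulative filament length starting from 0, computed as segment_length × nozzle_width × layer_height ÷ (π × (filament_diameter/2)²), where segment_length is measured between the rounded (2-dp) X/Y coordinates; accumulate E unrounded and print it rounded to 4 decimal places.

G0 X3.50 Y3.50 Z21.12
G1 X25.50 Y3.50 E0.8781
G1 X25.50 Y7.00 E1.0178
G1 X29.00 Y7.00 E1.1575
G1 X29.00 Y16.00 E1.5167
G1 X25.50 Y16.00 E1.6564
G1 X25.50 Y23.00 E1.9357
G1 X3.50 Y23.00 E2.8138
G1 X3.50 Y3.50 E3.5921

At z = 21.12 mm: the cylinder does not reach this height (z outside [0, 18.5]); the cube at (3.5, 3.5) is present — its section is the full 22×19.5 rectangle; the cube at (7.5, 8) is present — its section is the full 9.5×9.5 rectangle; the cube at (10, 7) is present — its section is the full 19×9 rectangle; Merging all regions: the regions partially overlap (shared area 229.75 mm²), so overlapping operands fuse into one piece — 1 connected region; the cylinder at (9, 9) is not intersected at this z (z outside [0, 17]); After the difference (first − rest): none of the subtracted shapes is present at this height, so the result so far is unchanged — 1 connected region. The outline is a single polygon with 8 vertices. Extrusion per mm of travel: 0.4 × 0.24 / (π × 0.875²) = 0.039912. Accumulating E over each segment gives final E = 3.5921.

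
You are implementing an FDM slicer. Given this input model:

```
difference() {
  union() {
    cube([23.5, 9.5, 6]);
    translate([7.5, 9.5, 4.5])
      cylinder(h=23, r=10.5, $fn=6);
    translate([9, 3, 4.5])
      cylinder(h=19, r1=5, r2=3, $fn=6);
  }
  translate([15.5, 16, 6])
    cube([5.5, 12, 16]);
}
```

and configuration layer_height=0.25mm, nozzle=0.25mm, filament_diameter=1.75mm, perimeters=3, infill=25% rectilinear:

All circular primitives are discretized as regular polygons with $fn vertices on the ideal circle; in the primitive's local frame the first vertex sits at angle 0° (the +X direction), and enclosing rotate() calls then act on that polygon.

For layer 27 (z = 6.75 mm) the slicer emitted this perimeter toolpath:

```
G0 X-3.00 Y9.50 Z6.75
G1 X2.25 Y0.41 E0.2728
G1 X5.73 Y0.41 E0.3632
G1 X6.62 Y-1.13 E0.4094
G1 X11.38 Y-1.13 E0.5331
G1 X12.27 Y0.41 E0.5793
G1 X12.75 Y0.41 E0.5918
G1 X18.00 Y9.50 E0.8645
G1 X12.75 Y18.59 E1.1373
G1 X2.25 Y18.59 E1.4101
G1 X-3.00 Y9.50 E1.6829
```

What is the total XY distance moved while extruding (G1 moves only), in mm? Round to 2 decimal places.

64.77 mm

Sum the Euclidean lengths of each G1 segment: total = 64.77 mm.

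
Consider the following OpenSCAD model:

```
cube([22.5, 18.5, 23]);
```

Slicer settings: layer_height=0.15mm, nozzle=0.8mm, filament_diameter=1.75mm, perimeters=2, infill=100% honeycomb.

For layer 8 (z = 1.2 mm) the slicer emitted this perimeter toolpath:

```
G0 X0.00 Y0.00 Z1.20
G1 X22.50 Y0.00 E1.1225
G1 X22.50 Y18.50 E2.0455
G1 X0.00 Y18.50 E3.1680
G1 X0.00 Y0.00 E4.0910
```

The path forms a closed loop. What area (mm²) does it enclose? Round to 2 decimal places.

Apply the shoelace formula to the sequence of (X, Y) vertices; enclosed area = 416.25 mm².

416.25 mm²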